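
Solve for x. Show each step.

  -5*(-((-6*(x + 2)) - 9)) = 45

Step 1. [-5*(-((-6*(x + 2)) - 9)) = 45] -5 out front; divide by -5. So div: -((-6*(x + 2)) - 9) = -9.
Step 2. [-((-6*(x + 2)) - 9) = -9] leading − — multiply by −1, so neg: (-6*(x + 2)) - 9 = 9.
Step 3. [(-6*(x + 2)) - 9 = 9] 9 comes off first (add 9), so sub: -6*(x + 2) = 18.
Step 4. [-6*(x + 2) = 18] -6·(inner) — divide through by -6, so div: x + 2 = -3.
Step 5. [x + 2 = -3] 2 comes off first (subtract 2), so sub: x = -5.

Answer: x ∈ {-5}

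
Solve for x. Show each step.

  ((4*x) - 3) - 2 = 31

Step 1. [((4*x) - 3) - 2 = 31] the outer -2 inverts by adding 2 ⇒ sub: (4*x) - 3 = 33.
Step 2. [(4*x) - 3 = 33] peel the -3: add 3 from each side ⇒ sub: 4*x = 36.
Step 3. [4*x = 36] 4·(inner) — divide through by 4 ⇒ div: x = 9.

Answer: x ∈ {9}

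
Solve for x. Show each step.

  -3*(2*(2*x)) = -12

Step 1. [-3*(2*(2*x)) = -12] divide by the outer -3. So div: 2*(2*x) = 4.
Step 2. [2*(2*x) = 4] LHS = 2·(…); ÷2 both sides ⇒ div: 2*x = 2.
Step 3. [2*x = 2] 2·(inner) — divide through by 2. So div: x = 1.

Answer: x ∈ {1}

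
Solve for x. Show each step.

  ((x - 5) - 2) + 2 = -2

Step 1. [((x - 5) - 2) + 2 = -2] +2 is outermost — subtract 2 both sides, so sub: (x - 5) - 2 = -4.
Step 2. [(x - 5) - 2 = -4] 2 comes off first (add 2). So sub: x - 5 = -2.
Step 3. [x - 5 = -2] 5 comes off first (add 5), so sub: x = 3.

Answer: x ∈ {3}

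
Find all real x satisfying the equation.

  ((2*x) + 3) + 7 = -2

Step 1. [((2*x) + 3) + 7 = -2] 7 comes off first (subtract 7) ⇒ sub: (2*x) + 3 = -9.
Step 2. [(2*x) + 3 = -9] subtract 3: x sits inside (… + 3), so sub: 2*x = -12.
Step 3. [2*x = -12] leading coefficient 2: divide by 2 ⇒ div: x = -6.

Answer: x ∈ {-6}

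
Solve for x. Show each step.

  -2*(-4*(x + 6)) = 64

Step 1. [-2*(-4*(x + 6)) = 64] leading coefficient -2: divide by -2. So div: -4*(x + 6) = -32.
Step 2. [-4*(x + 6) = -32] -4·(inner) — divide through by -4 ⇒ div: x + 6 = 8.
Step 3. [x + 6 = 8] subtract 6: x sits inside (… + 6) ⇒ sub: x = 2.

Answer: x ∈ {2}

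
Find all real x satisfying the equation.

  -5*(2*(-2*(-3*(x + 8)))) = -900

Step 1. [-5*(2*(-2*(-3*(x + 8)))) = -900] -5 out front; divide by -5 ⇒ div: 2*(-2*(-3*(x + 8))) = 180.
Step 2. [2*(-2*(-3*(x + 8))) = 180] 2·(inner) — divide through by 2, so div: -2*(-3*(x + 8)) = 90.
Step 3. [-2*(-3*(x + 8)) = 90] leading coefficient -2: divide by -2, so div: -3*(x + 8) = -45.
Step 4. [-3*(x + 8) = -45] -3 out front; divide by -3. So div: x + 8 = 15.
Step 5. [x + 8 = 15] subtract 8: x sits inside (… + 8). So sub: x = 7.

Answer: x ∈ {7}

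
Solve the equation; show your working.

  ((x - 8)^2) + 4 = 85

Step 1. [((x - 8)^2) + 4 = 85] subtract 4: x sits inside (… + 4). So sub: (x - 8)^2 = 81.
Step 2. [(x - 8)^2 = 81] √ both sides: 81 ≥ 0 gives two branches, so sqrt: x - 8 = 9 or -9.
Step 3. [x - 8 = 9 or -9] add 8: x sits inside (… - 8) ⇒ sub: x = 17 or -1.

Answer: x ∈ {-1, 17}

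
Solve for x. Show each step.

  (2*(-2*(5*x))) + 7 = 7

Step 1. [(2*(-2*(5*x))) + 7 = 7] 7 comes off first (subtract 7). So sub: 2*(-2*(5*x)) = 0.
Step 2. [2*(-2*(5*x)) = 0] leading coefficient 2: divide by 2 ⇒ div: -2*(5*x) = 0.
Step 3. [-2*(5*x) = 0] -2 out front; divide by -2 ⇒ div: 5*x = 0.
Step 4. [5*x = 0] 5·(inner) — divide through by 5 ⇒ div: x = 0.

Answer: x ∈ {0}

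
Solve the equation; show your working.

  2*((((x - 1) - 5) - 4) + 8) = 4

Step 1. [2*((((x - 1) - 5) - 4) + 8) = 4] divide by the outer 2 ⇒ div: (((x - 1) - 5) - 4) + 8 = 2.
Step 2. [(((x - 1) - 5) - 4) + 8 = 2] peel the +8: subtract 8 from each side ⇒ sub: ((x - 1) - 5) - 4 = -6.
Step 3. [((x - 1) - 5) - 4 = -6] -4 is outermost — add 4 both sides, so sub: (x - 1) - 5 = -2.
Step 4. [(x - 1) - 5 = -2] peel the -5: add 5 from each side, so sub: x - 1 = 3.
Step 5. [x - 1 = 3] add 1: x sits inside (… - 1). So sub: x = 4.

Answer: x ∈ {4}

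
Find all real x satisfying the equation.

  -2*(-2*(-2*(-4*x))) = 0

Step 1. [-2*(-2*(-2*(-4*x))) = 0] leading coefficient -2: divide by -2 ⇒ div: -2*(-2*(-4*x)) = 0.
Step 2. [-2*(-2*(-4*x)) = 0] LHS = -2·(…); ÷-2 both sides ⇒ div: -2*(-4*x) = 0.
Step 3. [-2*(-4*x) = 0] divide by the outer -2. So div: -4*x = 0.
Step 4. [-4*x = 0] -4 out front; divide by -4 ⇒ div: x = 0.

Answer: x ∈ {0}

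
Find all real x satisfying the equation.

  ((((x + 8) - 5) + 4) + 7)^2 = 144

Step 1. [((((x + 8) - 5) + 4) + 7)^2 = 144] √ both sides: 144 ≥ 0 gives two branches, so sqrt: (((x + 8) - 5) + 4) + 7 = 12 or -12.
Step 2. [(((x + 8) - 5) + 4) + 7 = 12 or -12] peel the +7: subtract 7 from each side ⇒ sub: ((x + 8) - 5) + 4 = 5 or -19.
Step 3. [((x + 8) - 5) + 4 = 5 or -19] the outer +4 inverts by subtracting 4 ⇒ sub: (x + 8) - 5 = 1 or -23.
Step 4. [(x + 8) - 5 = 1 or -23] 5 comes off first (add 5), so sub: x + 8 = 6 or -18.
Step 5. [x + 8 = 6 or -18] the outer +8 inverts by subtracting 8 ⇒ sub: x = -2 or -26.

Answer: x ∈ {-26, -2}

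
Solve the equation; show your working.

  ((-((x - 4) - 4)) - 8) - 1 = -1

Step 1. [((-((x - 4) - 4)) - 8) - 1 = -1] the outer -1 inverts by adding 1 ⇒ sub: (-((x - 4) - 4)) - 8 = 0.
Step 2. [(-((x - 4) - 4)) - 8 = 0] 8 comes off first (add 8). So sub: -((x - 4) - 4) = 8.
Step 3. [-((x - 4) - 4) = 8] LHS negated; negate both sides ⇒ neg: (x - 4) - 4 = -8.
Step 4. [(x - 4) - 4 = -8] 4 comes off first (add 4), so sub: x - 4 = -4.
Step 5. [x - 4 = -4] -4 is outermost — add 4 both sides ⇒ sub: x = 0.

Answer: x ∈ {0}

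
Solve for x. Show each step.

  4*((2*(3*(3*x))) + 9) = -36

Step 1. [4*((2*(3*(3*x))) + 9) = -36] 4·(inner) — divide through by 4 ⇒ div: (2*(3*(3*x))) + 9 = -9.
Step 2. [(2*(3*(3*x))) + 9 = -9] peel the +9: subtract 9 from each side, so sub: 2*(3*(3*x)) = -18.
Step 3. [2*(3*(3*x)) = -18] 2·(inner) — divide through by 2 ⇒ div: 3*(3*x) = -9.
Step 4. [3*(3*x) = -9] LHS = 3·(…); ÷3 both sides ⇒ div: 3*x = -3.
Step 5. [3*x = -3] 3·(inner) — divide through by 3, so div: x = -1.

Answer: x ∈ {-1}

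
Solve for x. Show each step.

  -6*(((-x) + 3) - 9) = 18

Step 1. [-6*(((-x) + 3) - 9) = 18] -6 out front; divide by -6 ⇒ div: ((-x) + 3) - 9 = -3.
Step 2. [((-x) + 3) - 9 = -3] 9 comes off first (add 9). So sub: (-x) + 3 = 6.
Step 3. [(-x) + 3 = 6] subtract 3: x sits inside (… + 3). So sub: -x = 3.
Step 4. [-x = 3] flip signs both sides, so neg: x = -3.

Answer: x ∈ {-3}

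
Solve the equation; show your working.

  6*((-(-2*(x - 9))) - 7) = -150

Step 1. [6*((-(-2*(x - 9))) - 7) = -150] leading coefficient 6: divide by 6. So div: (-(-2*(x - 9))) - 7 = -25.
Step 2. [(-(-2*(x - 9))) - 7 = -25] the outer -7 inverts by adding 7. So sub: -(-2*(x - 9)) = -18.
Step 3. [-(-2*(x - 9)) = -18] flip signs both sides. So neg: -2*(x - 9) = 18.
Step 4. [-2*(x - 9) = 18] divide by the outer -2, so div: x - 9 = -9.
Step 5. [x - 9 = -9] the outer -9 inverts by adding 9. So sub: x = 0.

Answer: x ∈ {0}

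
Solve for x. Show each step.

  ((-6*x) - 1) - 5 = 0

Step 1. [((-6*x) - 1) - 5 = 0] the outer -5 inverts by adding 5 ⇒ sub: (-6*x) - 1 = 5.
Step 2. [(-6*x) - 1 = 5] add 1: x sits inside (… - 1), so sub: -6*x = 6.
Step 3. [-6*x = 6] leading coefficient -6: divide by -6. So div: x = -1.

Answer: x ∈ {-1}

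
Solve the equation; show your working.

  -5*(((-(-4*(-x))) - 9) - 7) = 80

Step 1. [-5*(((-(-4*(-x))) - 9) - 7) = 80] divide by the outer -5. So div: ((-(-4*(-x))) - 9) - 7 = -16.
Step 2. [((-(-4*(-x))) - 9) - 7 = -16] the outer -7 inverts by adding 7 ⇒ sub: (-(-4*(-x))) - 9 = -9.
Step 3. [(-(-4*(-x))) - 9 = -9] add 9: x sits inside (… - 9). So sub: -(-4*(-x)) = 0.
Step 4. [-(-4*(-x)) = 0] leading − — multiply by −1, so neg: -4*(-x) = 0.
Step 5. [-4*(-x) = 0] -4·(inner) — divide through by -4 ⇒ div: -x = 0.
Step 6. [-x = 0] leading − — multiply by −1, so neg: x = 0.

Answer: x ∈ {0}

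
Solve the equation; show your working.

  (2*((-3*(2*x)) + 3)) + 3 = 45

Step 1. [(2*((-3*(2*x)) + 3)) + 3 = 45] subtract 3: x sits inside (… + 3), so sub: 2*((-3*(2*x)) + 3) = 42.
Step 2. [2*((-3*(2*x)) + 3) = 42] 2·(inner) — divide through by 2, so div: (-3*(2*x)) + 3 = 21.
Step 3. [(-3*(2*x)) + 3 = 21] subtract 3: x sits inside (… + 3) ⇒ sub: -3*(2*x) = 18.
Step 4. [-3*(2*x) = 18] -3·(inner) — divide through by -3, so div: 2*x = -6.
Step 5. [2*x = -6] LHS = 2·(…); ÷2 both sides. So div: x = -3.

Answer: x ∈ {-3}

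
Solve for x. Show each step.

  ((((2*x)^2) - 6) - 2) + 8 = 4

Step 1. [((((2*x)^2) - 6) - 2) + 8 = 4] the outer +8 inverts by subtracting 8, so sub: (((2*x)^2) - 6) - 2 = -4.
Step 2. [(((2*x)^2) - 6) - 2 = -4] the outer -2 inverts by adding 2. So sub: ((2*x)^2) - 6 = -2.
Step 3. [((2*x)^2) - 6 = -2] -6 is outermost — add 6 both sides, so sub: (2*x)^2 = 4.
Step 4. [(2*x)^2 = 4] 4 ≥ 0, LHS is (·)² — take ±√. So sqrt: 2*x = 2 or -2.
Step 5. [2*x = 2 or -2] 2 out front; divide by 2. So div: x = 1 or -1.

Answer: x ∈ {-1, 1}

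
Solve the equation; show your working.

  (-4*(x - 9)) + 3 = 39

Step 1. [(-4*(x - 9)) + 3 = 39] the outer +3 inverts by subtracting 3 ⇒ sub: -4*(x - 9) = 36.
Step 2. [-4*(x - 9) = 36] -4·(inner) — divide through by -4. So div: x - 9 = -9.
Step 3. [x - 9 = -9] the outer -9 inverts by adding 9 ⇒ sub: x = 0.

Answer: x ∈ {0}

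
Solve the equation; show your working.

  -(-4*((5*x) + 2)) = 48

Step 1. [-(-4*((5*x) + 2)) = 48] leading − — multiply by −1, so neg: -4*((5*x) + 2) = -48.
Step 2. [-4*((5*x) + 2) = -48] divide by the outer -4. So div: (5*x) + 2 = 12.
Step 3. [(5*x) + 2 = 12] peel the +2: subtract 2 from each side ⇒ sub: 5*x = 10.
Step 4. [5*x = 10] 5·(inner) — divide through by 5, so div: x = 2.

Answer: x ∈ {2}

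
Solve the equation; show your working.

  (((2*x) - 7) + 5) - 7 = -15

Step 1. [(((2*x) - 7) + 5) - 7 = -15] add 7: x sits inside (… - 7) ⇒ sub: ((2*x) - 7) + 5 = -8.
Step 2. [((2*x) - 7) + 5 = -8] +5 is outermost — subtract 5 both sides, so sub: (2*x) - 7 = -13.
Step 3. [(2*x) - 7 = -13] the outer -7 inverts by adding 7, so sub: 2*x = -6.
Step 4. [2*x = -6] LHS = 2·(…); ÷2 both sides. So div: x = -3.

Answer: x ∈ {-3}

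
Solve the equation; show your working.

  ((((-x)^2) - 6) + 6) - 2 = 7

Step 1. [((((-x)^2) - 6) + 6) - 2 = 7] 2 comes off first (add 2) ⇒ sub: (((-x)^2) - 6) + 6 = 9.
Step 2. [(((-x)^2) - 6) + 6 = 9] the outer +6 inverts by subtracting 6, so sub: ((-x)^2) - 6 = 3.
Step 3. [((-x)^2) - 6 = 3] peel the -6: add 6 from each side. So sub: (-x)^2 = 9.
Step 4. [(-x)^2 = 9] LHS squared, RHS 9 ≥ 0: apply √ (±). So sqrt: -x = 3 or -3.
Step 5. [-x = 3 or -3] flip signs both sides, so neg: x = -3 or 3.

Answer: x ∈ {-3, 3}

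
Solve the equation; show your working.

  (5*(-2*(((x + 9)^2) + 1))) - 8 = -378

Step 1. [(5*(-2*(((x + 9)^2) + 1))) - 8 = -378] 8 comes off first (add 8). So sub: 5*(-2*(((x + 9)^2) + 1)) = -370.
Step 2. [5*(-2*(((x + 9)^2) + 1)) = -370] LHS = 5·(…); ÷5 both sides. So div: -2*(((x + 9)^2) + 1) = -74.
Step 3. [-2*(((x + 9)^2) + 1) = -74] -2 out front; divide by -2, so div: ((x + 9)^2) + 1 = 37.
Step 4. [((x + 9)^2) + 1 = 37] subtract 1: x sits inside (… + 1), so sub: (x + 9)^2 = 36.
Step 5. [(x + 9)^2 = 36] 36 ≥ 0, LHS is (·)² — take ±√ ⇒ sqrt: x + 9 = 6 or -6.
Step 6. [x + 9 = 6 or -6] subtract 9: x sits inside (… + 9), so sub: x = -3 or -15.

Answer: x ∈ {-15, -3}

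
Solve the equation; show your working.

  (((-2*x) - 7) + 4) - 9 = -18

Step 1. [(((-2*x) - 7) + 4) - 9 = -18] 9 comes off first (add 9). So sub: ((-2*x) - 7) + 4 = -9.
Step 2. [((-2*x) - 7) + 4 = -9] peel the +4: subtract 4 from each side ⇒ sub: (-2*x) - 7 = -13.
Step 3. [(-2*x) - 7 = -13] -7 is outermost — add 7 both sides. So sub: -2*x = -6.
Step 4. [-2*x = -6] -2 out front; divide by -2 ⇒ div: x = 3.

Answer: x ∈ {3}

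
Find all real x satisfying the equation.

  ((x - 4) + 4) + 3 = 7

Step 1. [((x - 4) + 4) + 3 = 7] 3 comes off first (subtract 3), so sub: (x - 4) + 4 = 4.
Step 2. [(x - 4) + 4 = 4] 4 comes off first (subtract 4), so sub: x - 4 = 0.
Step 3. [x - 4 = 0] add 4: x sits inside (… - 4) ⇒ sub: x = 4.

Answer: x ∈ {4}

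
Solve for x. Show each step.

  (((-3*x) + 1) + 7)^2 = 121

Step 1. [(((-3*x) + 1) + 7)^2 = 121] 121 ≥ 0, LHS is (·)² — take ±√. So sqrt: ((-3*x) + 1) + 7 = 11 or -11.
Step 2. [((-3*x) + 1) + 7 = 11 or -11] 7 comes off first (subtract 7). So sub: (-3*x) + 1 = 4 or -18.
Step 3. [(-3*x) + 1 = 4 or -18] the outer +1 inverts by subtracting 1, so sub: -3*x = 3 or -19.
Step 4. [-3*x = 3 or -19] divide by the outer -3 ⇒ div: x = -1 or 19/3.

Answer: x ∈ {-1, 19/3}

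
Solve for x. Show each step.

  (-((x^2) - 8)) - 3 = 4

Step 1. [(-((x^2) - 8)) - 3 = 4] -3 is outermost — add 3 both sides. So sub: -((x^2) - 8) = 7.
Step 2. [-((x^2) - 8) = 7] flip signs both sides, so neg: (x^2) - 8 = -7.
Step 3. [(x^2) - 8 = -7] -8 is outermost — add 8 both sides, so sub: x^2 = 1.
Step 4. [x^2 = 1] √ both sides: 1 ≥ 0 gives two branches, so sqrt: x = 1 or -1.

Answer: x ∈ {-1, 1}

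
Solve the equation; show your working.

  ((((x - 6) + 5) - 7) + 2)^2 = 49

Step 1. [((((x - 6) + 5) - 7) + 2)^2 = 49] LHS squared, RHS 49 ≥ 0: apply √ (±), so sqrt: (((x - 6) + 5) - 7) + 2 = 7 or -7.
Step 2. [(((x - 6) + 5) - 7) + 2 = 7 or -7] 2 comes off first (subtract 2). So sub: ((x - 6) + 5) - 7 = 5 or -9.
Step 3. [((x - 6) + 5) - 7 = 5 or -9] add 7: x sits inside (… - 7). So sub: (x - 6) + 5 = 12 or -2.
Step 4. [(x - 6) + 5 = 12 or -2] +5 is outermost — subtract 5 both sides. So sub: x - 6 = 7 or -7.
Step 5. [x - 6 = 7 or -7] -6 is outermost — add 6 both sides, so sub: x = 13 or -1.

Answer: x ∈ {-1, 13}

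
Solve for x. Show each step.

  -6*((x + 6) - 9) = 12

Step 1. [-6*((x + 6) - 9) = 12] leading coefficient -6: divide by -6 ⇒ div: (x + 6) - 9 = -2.
Step 2. [(x + 6) - 9 = -2] the outer -9 inverts by adding 9. So sub: x + 6 = 7.
Step 3. [x + 6 = 7] peel the +6: subtract 6 from each side ⇒ sub: x = 1.

Answer: x ∈ {1}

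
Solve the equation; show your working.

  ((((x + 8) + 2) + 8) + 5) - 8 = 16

Step 1. [((((x + 8) + 2) + 8) + 5) - 8 = 16] peel the -8: add 8 from each side. So sub: (((x + 8) + 2) + 8) + 5 = 24.
Step 2. [(((x + 8) + 2) + 8) + 5 = 24] +5 is outermost — subtract 5 both sides ⇒ sub: ((x + 8) + 2) + 8 = 19.
Step 3. [((x + 8) + 2) + 8 = 19] the outer +8 inverts by subtracting 8. So sub: (x + 8) + 2 = 11.
Step 4. [(x + 8) + 2 = 11] subtract 2: x sits inside (… + 2), so sub: x + 8 = 9.
Step 5. [x + 8 = 9] peel the +8: subtract 8 from each side, so sub: x = 1.

Answer: x ∈ {1}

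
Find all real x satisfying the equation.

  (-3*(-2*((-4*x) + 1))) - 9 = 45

Step 1. [(-3*(-2*((-4*x) + 1))) - 9 = 45] common factor -3 (LHS and 45) — divide through ⇒ factor: (-2*((-4*x) + 1)) + 3 = -15.
Step 2. [(-2*((-4*x) + 1)) + 3 = -15] the outer +3 inverts by subtracting 3. So sub: -2*((-4*x) + 1) = -18.
Step 3. [-2*((-4*x) + 1) = -18] divide by the outer -2, so div: (-4*x) + 1 = 9.
Step 4. [(-4*x) + 1 = 9] +1 is outermost — subtract 1 both sides ⇒ sub: -4*x = 8.
Step 5. [-4*x = 8] -4 out front; divide by -4 ⇒ div: x = -2.

Answer: x ∈ {-2}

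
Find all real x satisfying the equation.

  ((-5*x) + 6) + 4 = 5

Step 1. [((-5*x) + 6) + 4 = 5] 4 comes off first (subtract 4). So sub: (-5*x) + 6 = 1.
Step 2. [(-5*x) + 6 = 1] peel the +6: subtract 6 from each side ⇒ sub: -5*x = -5.
Step 3. [-5*x = -5] -5·(inner) — divide through by -5. So div: x = 1.

Answer: x ∈ {1}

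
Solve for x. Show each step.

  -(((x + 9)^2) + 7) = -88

Step 1. [-(((x + 9)^2) + 7) = -88] leading − — multiply by −1 ⇒ neg: ((x + 9)^2) + 7 = 88.
Step 2. [((x + 9)^2) + 7 = 88] subtract 7: x sits inside (… + 7) ⇒ sub: (x + 9)^2 = 81.
Step 3. [(x + 9)^2 = 81] LHS squared, RHS 81 ≥ 0: apply √ (±), so sqrt: x + 9 = 9 or -9.
Step 4. [x + 9 = 9 or -9] peel the +9: subtract 9 from each side ⇒ sub: x = 0 or -18.

Answer: x ∈ {-18, 0}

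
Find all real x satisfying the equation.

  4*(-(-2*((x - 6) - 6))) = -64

Step 1. [4*(-(-2*((x - 6) - 6))) = -64] divide by the outer 4. So div: -(-2*((x - 6) - 6)) = -16.
Step 2. [-(-2*((x - 6) - 6)) = -16] flip signs both sides, so neg: -2*((x - 6) - 6) = 16.
Step 3. [-2*((x - 6) - 6) = 16] -2 out front; divide by -2. So div: (x - 6) - 6 = -8.
Step 4. [(x - 6) - 6 = -8] the outer -6 inverts by adding 6 ⇒ sub: x - 6 = -2.
Step 5. [x - 6 = -2] the outer -6 inverts by adding 6, so sub: x = 4.

Answer: x ∈ {4}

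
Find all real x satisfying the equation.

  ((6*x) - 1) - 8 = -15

Step 1. [((6*x) - 1) - 8 = -15] -8 is outermost — add 8 both sides. So sub: (6*x) - 1 = -7.
Step 2. [(6*x) - 1 = -7] -1 is outermost — add 1 both sides ⇒ sub: 6*x = -6.
Step 3. [6*x = -6] 6 out front; divide by 6, so div: x = -1.

Answer: x ∈ {-1}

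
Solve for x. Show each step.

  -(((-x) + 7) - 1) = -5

Step 1. [-(((-x) + 7) - 1) = -5] leading − — multiply by −1. So neg: ((-x) + 7) - 1 = 5.
Step 2. [((-x) + 7) - 1 = 5] the outer -1 inverts by adding 1 ⇒ sub: (-x) + 7 = 6.
Step 3. [(-x) + 7 = 6] the outer +7 inverts by subtracting 7, so sub: -x = -1.
Step 4. [-x = -1] flip signs both sides ⇒ neg: x = 1.

Answer: x ∈ {1}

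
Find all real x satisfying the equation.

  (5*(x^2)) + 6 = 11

Step 1. [(5*(x^2)) + 6 = 11] 6 comes off first (subtract 6). So sub: 5*(x^2) = 5.
Step 2. [5*(x^2) = 5] LHS = 5·(…); ÷5 both sides, so div: x^2 = 1.
Step 3. [x^2 = 1] √ both sides: 1 ≥ 0 gives two branches, so sqrt: x = 1 or -1.

Answer: x ∈ {-1, 1}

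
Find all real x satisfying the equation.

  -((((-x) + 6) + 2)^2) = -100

Step 1. [-((((-x) + 6) + 2)^2) = -100] leading − — multiply by −1. So neg: (((-x) + 6) + 2)^2 = 100.
Step 2. [(((-x) + 6) + 2)^2 = 100] √ both sides: 100 ≥ 0 gives two branches, so sqrt: ((-x) + 6) + 2 = 10 or -10.
Step 3. [((-x) + 6) + 2 = 10 or -10] subtract 2: x sits inside (… + 2). So sub: (-x) + 6 = 8 or -12.
Step 4. [(-x) + 6 = 8 or -12] the outer +6 inverts by subtracting 6. So sub: -x = 2 or -18.
Step 5. [-x = 2 or -18] flip signs both sides. So neg: x = -2 or 18.

Answer: x ∈ {-2, 18}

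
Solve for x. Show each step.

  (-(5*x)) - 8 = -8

Step 1. [(-(5*x)) - 8 = -8] peel the -8: add 8 from each side ⇒ sub: -(5*x) = 0.
Step 2. [-(5*x) = 0] flip signs both sides. So neg: 5*x = 0.
Step 3. [5*x = 0] 5·(inner) — divide through by 5. So div: x = 0.

Answer: x ∈ {0}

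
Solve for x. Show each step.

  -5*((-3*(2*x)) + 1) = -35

Step 1. [-5*((-3*(2*x)) + 1) = -35] -5 out front; divide by -5, so div: (-3*(2*x)) + 1 = 7.
Step 2. [(-3*(2*x)) + 1 = 7] +1 is outermost — subtract 1 both sides. So sub: -3*(2*x) = 6.
Step 3. [-3*(2*x) = 6] divide by the outer -3, so div: 2*x = -2.
Step 4. [2*x = -2] LHS = 2·(…); ÷2 both sides, so div: x = -1.

Answer: x ∈ {-1}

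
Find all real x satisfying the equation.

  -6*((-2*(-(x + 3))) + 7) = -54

Step 1. [-6*((-2*(-(x + 3))) + 7) = -54] leading coefficient -6: divide by -6. So div: (-2*(-(x + 3))) + 7 = 9.
Step 2. [(-2*(-(x + 3))) + 7 = 9] peel the +7: subtract 7 from each side ⇒ sub: -2*(-(x + 3)) = 2.
Step 3. [-2*(-(x + 3)) = 2] LHS = -2·(…); ÷-2 both sides ⇒ div: -(x + 3) = -1.
Step 4. [-(x + 3) = -1] LHS negated; negate both sides ⇒ neg: x + 3 = 1.
Step 5. [x + 3 = 1] subtract 3: x sits inside (… + 3), so sub: x = -2.

Answer: x ∈ {-2}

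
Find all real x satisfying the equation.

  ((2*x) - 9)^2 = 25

Step 1. [((2*x) - 9)^2 = 25] LHS squared, RHS 25 ≥ 0: apply √ (±) ⇒ sqrt: (2*x) - 9 = 5 or -5.
Step 2. [(2*x) - 9 = 5 or -5] the outer -9 inverts by adding 9 ⇒ sub: 2*x = 14 or 4.
Step 3. [2*x = 14 or 4] 2 out front; divide by 2, so div: x = 7 or 2.

Answer: x ∈ {2, 7}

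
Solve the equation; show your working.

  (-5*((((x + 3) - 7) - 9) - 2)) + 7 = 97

Step 1. [(-5*((((x + 3) - 7) - 9) - 2)) + 7 = 97] subtract 7: x sits inside (… + 7). So sub: -5*((((x + 3) - 7) - 9) - 2) = 90.
Step 2. [-5*((((x + 3) - 7) - 9) - 2) = 90] leading coefficient -5: divide by -5, so div: (((x + 3) - 7) - 9) - 2 = -18.
Step 3. [(((x + 3) - 7) - 9) - 2 = -18] add 2: x sits inside (… - 2). So sub: ((x + 3) - 7) - 9 = -16.
Step 4. [((x + 3) - 7) - 9 = -16] the outer -9 inverts by adding 9, so sub: (x + 3) - 7 = -7.
Step 5. [(x + 3) - 7 = -7] 7 comes off first (add 7). So sub: x + 3 = 0.
Step 6. [x + 3 = 0] subtract 3: x sits inside (… + 3). So sub: x = -3.

Answer: x ∈ {-3}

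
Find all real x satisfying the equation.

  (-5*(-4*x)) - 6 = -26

Step 1. [(-5*(-4*x)) - 6 = -26] 6 comes off first (add 6) ⇒ sub: -5*(-4*x) = -20.
Step 2. [-5*(-4*x) = -20] divide by the outer -5 ⇒ div: -4*x = 4.
Step 3. [-4*x = 4] divide by the outer -4 ⇒ div: x = -1.

Answer: x ∈ {-1}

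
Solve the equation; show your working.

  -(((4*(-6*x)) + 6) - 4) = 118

Step 1. [-(((4*(-6*x)) + 6) - 4) = 118] flip signs both sides, so neg: ((4*(-6*x)) + 6) - 4 = -118.
Step 2. [((4*(-6*x)) + 6) - 4 = -118] add 4: x sits inside (… - 4) ⇒ sub: (4*(-6*x)) + 6 = -114.
Step 3. [(4*(-6*x)) + 6 = -114] +6 is outermost — subtract 6 both sides, so sub: 4*(-6*x) = -120.
Step 4. [4*(-6*x) = -120] 4·(inner) — divide through by 4 ⇒ div: -6*x = -30.
Step 5. [-6*x = -30] leading coefficient -6: divide by -6 ⇒ div: x = 5.

Answer: x ∈ {5}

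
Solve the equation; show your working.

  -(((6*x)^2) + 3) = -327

Step 1. [-(((6*x)^2) + 3) = -327] LHS negated; negate both sides, so neg: ((6*x)^2) + 3 = 327.
Step 2. [((6*x)^2) + 3 = 327] subtract 3: x sits inside (… + 3) ⇒ sub: (6*x)^2 = 324.
Step 3. [(6*x)^2 = 324] √ both sides: 324 ≥ 0 gives two branches, so sqrt: 6*x = 18 or -18.
Step 4. [6*x = 18 or -18] divide by the outer 6, so div: x = 3 or -3.

Answer: x ∈ {-3, 3}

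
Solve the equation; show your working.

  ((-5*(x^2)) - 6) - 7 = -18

Step 1. [((-5*(x^2)) - 6) - 7 = -18] -7 is outermost — add 7 both sides ⇒ sub: (-5*(x^2)) - 6 = -11.
Step 2. [(-5*(x^2)) - 6 = -11] add 6: x sits inside (… - 6). So sub: -5*(x^2) = -5.
Step 3. [-5*(x^2) = -5] divide by the outer -5 ⇒ div: x^2 = 1.
Step 4. [x^2 = 1] √ both sides: 1 ≥ 0 gives two branches ⇒ sqrt: x = 1 or -1.

Answer: x ∈ {-1, 1}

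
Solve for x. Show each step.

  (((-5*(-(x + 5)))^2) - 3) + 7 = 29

Step 1. [(((-5*(-(x + 5)))^2) - 3) + 7 = 29] 7 comes off first (subtract 7), so sub: ((-5*(-(x + 5)))^2) - 3 = 22.
Step 2. [((-5*(-(x + 5)))^2) - 3 = 22] add 3: x sits inside (… - 3), so sub: (-5*(-(x + 5)))^2 = 25.
Step 3. [(-5*(-(x + 5)))^2 = 25] 25 ≥ 0, LHS is (·)² — take ±√. So sqrt: -5*(-(x + 5)) = 5 or -5.
Step 4. [-5*(-(x + 5)) = 5 or -5] -5 out front; divide by -5, so div: -(x + 5) = -1 or 1.
Step 5. [-(x + 5) = -1 or 1] LHS negated; negate both sides, so neg: x + 5 = 1 or -1.
Step 6. [x + 5 = 1 or -1] the outer +5 inverts by subtracting 5 ⇒ sub: x = -4 or -6.

Answer: x ∈ {-6, -4}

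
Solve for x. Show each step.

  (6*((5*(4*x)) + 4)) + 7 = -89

Step 1. [(6*((5*(4*x)) + 4)) + 7 = -89] subtract 7: x sits inside (… + 7). So sub: 6*((5*(4*x)) + 4) = -96.
Step 2. [6*((5*(4*x)) + 4) = -96] 6 out front; divide by 6. So div: (5*(4*x)) + 4 = -16.
Step 3. [(5*(4*x)) + 4 = -16] the outer +4 inverts by subtracting 4, so sub: 5*(4*x) = -20.
Step 4. [5*(4*x) = -20] divide by the outer 5 ⇒ div: 4*x = -4.
Step 5. [4*x = -4] LHS = 4·(…); ÷4 both sides ⇒ div: x = -1.

Answer: x ∈ {-1}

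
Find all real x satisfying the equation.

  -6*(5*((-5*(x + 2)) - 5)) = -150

Step 1. [-6*(5*((-5*(x + 2)) - 5)) = -150] leading coefficient -6: divide by -6 ⇒ div: 5*((-5*(x + 2)) - 5) = 25.
Step 2. [5*((-5*(x + 2)) - 5) = 25] divide by the outer 5, so div: (-5*(x + 2)) - 5 = 5.
Step 3. [(-5*(x + 2)) - 5 = 5] common factor -5 (LHS and 5) — divide through ⇒ factor: (x + 2) + 1 = -1.
Step 4. [(x + 2) + 1 = -1] subtract 1: x sits inside (… + 1) ⇒ sub: x + 2 = -2.
Step 5. [x + 2 = -2] 2 comes off first (subtract 2). So sub: x = -4.

Answer: x ∈ {-4}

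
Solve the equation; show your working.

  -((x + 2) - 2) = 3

Step 1. [-((x + 2) - 2) = 3] flip signs both sides, so neg: (x + 2) - 2 = -3.
Step 2. [(x + 2) - 2 = -3] 2 comes off first (add 2) ⇒ sub: x + 2 = -1.
Step 3. [x + 2 = -1] +2 is outermost — subtract 2 both sides. So sub: x = -3.

Answer: x ∈ {-3}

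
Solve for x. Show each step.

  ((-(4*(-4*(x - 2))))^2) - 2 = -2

Step 1. [((-(4*(-4*(x - 2))))^2) - 2 = -2] peel the -2: add 2 from each side, so sub: (-(4*(-4*(x - 2))))^2 = 0.
Step 2. [(-(4*(-4*(x - 2))))^2 = 0] √ both sides: 0 ≥ 0 gives two branches. So sqrt: -(4*(-4*(x - 2))) = 0.
Step 3. [-(4*(-4*(x - 2))) = 0] flip signs both sides ⇒ neg: 4*(-4*(x - 2)) = 0.
Step 4. [4*(-4*(x - 2)) = 0] divide by the outer 4. So div: -4*(x - 2) = 0.
Step 5. [-4*(x - 2) = 0] LHS = -4·(…); ÷-4 both sides. So div: x - 2 = 0.
Step 6. [x - 2 = 0] 2 comes off first (add 2). So sub: x = 2.

Answer: x ∈ {2}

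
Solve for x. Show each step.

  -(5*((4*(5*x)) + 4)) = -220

Step 1. [-(5*((4*(5*x)) + 4)) = -220] leading − — multiply by −1 ⇒ neg: 5*((4*(5*x)) + 4) = 220.
Step 2. [5*((4*(5*x)) + 4) = 220] 5·(inner) — divide through by 5. So div: (4*(5*x)) + 4 = 44.
Step 3. [(4*(5*x)) + 4 = 44] 4 | LHS and 4 | 44: pull 4 out. So factor: (5*x) + 1 = 11.
Step 4. [(5*x) + 1 = 11] +1 is outermost — subtract 1 both sides ⇒ sub: 5*x = 10.
Step 5. [5*x = 10] 5·(inner) — divide through by 5 ⇒ div: x = 2.

Answer: x ∈ {2}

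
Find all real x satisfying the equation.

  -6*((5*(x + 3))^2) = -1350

Step 1. [-6*((5*(x + 3))^2) = -1350] -6·(inner) — divide through by -6, so div: (5*(x + 3))^2 = 225.
Step 2. [(5*(x + 3))^2 = 225] 225 ≥ 0, LHS is (·)² — take ±√ ⇒ sqrt: 5*(x + 3) = 15 or -15.
Step 3. [5*(x + 3) = 15 or -15] divide by the outer 5 ⇒ div: x + 3 = 3 or -3.
Step 4. [x + 3 = 3 or -3] subtract 3: x sits inside (… + 3). So sub: x = 0 or -6.

Answer: x ∈ {-6, 0}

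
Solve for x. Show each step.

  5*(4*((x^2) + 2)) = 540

Step 1. [5*(4*((x^2) + 2)) = 540] 5 out front; divide by 5. So div: 4*((x^2) + 2) = 108.
Step 2. [4*((x^2) + 2) = 108] leading coefficient 4: divide by 4. So div: (x^2) + 2 = 27.
Step 3. [(x^2) + 2 = 27] the outer +2 inverts by subtracting 2. So sub: x^2 = 25.
Step 4. [x^2 = 25] √ both sides: 25 ≥ 0 gives two branches ⇒ sqrt: x = 5 or -5.

Answer: x ∈ {-5, 5}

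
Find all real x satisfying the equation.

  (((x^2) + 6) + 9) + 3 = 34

Step 1. [(((x^2) + 6) + 9) + 3 = 34] subtract 3: x sits inside (… + 3). So sub: ((x^2) + 6) + 9 = 31.
Step 2. [((x^2) + 6) + 9 = 31] the outer +9 inverts by subtracting 9, so sub: (x^2) + 6 = 22.
Step 3. [(x^2) + 6 = 22] +6 is outermost — subtract 6 both sides, so sub: x^2 = 16.
Step 4. [x^2 = 16] √ both sides: 16 ≥ 0 gives two branches, so sqrt: x = 4 or -4.

Answer: x ∈ {-4, 4}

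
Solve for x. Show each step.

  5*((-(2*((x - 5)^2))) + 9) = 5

Step 1. [5*((-(2*((x - 5)^2))) + 9) = 5] leading coefficient 5: divide by 5. So div: (-(2*((x - 5)^2))) + 9 = 1.
Step 2. [(-(2*((x - 5)^2))) + 9 = 1] +9 is outermost — subtract 9 both sides ⇒ sub: -(2*((x - 5)^2)) = -8.
Step 3. [-(2*((x - 5)^2)) = -8] flip signs both sides ⇒ neg: 2*((x - 5)^2) = 8.
Step 4. [2*((x - 5)^2) = 8] LHS = 2·(…); ÷2 both sides, so div: (x - 5)^2 = 4.
Step 5. [(x - 5)^2 = 4] √ both sides: 4 ≥ 0 gives two branches ⇒ sqrt: x - 5 = 2 or -2.
Step 6. [x - 5 = 2 or -2] the outer -5 inverts by adding 5, so sub: x = 7 or 3.

Answer: x ∈ {3, 7}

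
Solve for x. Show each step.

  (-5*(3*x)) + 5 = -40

Step 1. [(-5*(3*x)) + 5 = -40] -5 divides every term; factor it out, so factor: (3*x) - 1 = 8.
Step 2. [(3*x) - 1 = 8] -1 is outermost — add 1 both sides. So sub: 3*x = 9.
Step 3. [3*x = 9] leading coefficient 3: divide by 3 ⇒ div: x = 3.

Answer: x ∈ {3}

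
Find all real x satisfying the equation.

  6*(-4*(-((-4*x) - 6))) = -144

Step 1. [6*(-4*(-((-4*x) - 6))) = -144] 6 out front; divide by 6, so div: -4*(-((-4*x) - 6)) = -24.
Step 2. [-4*(-((-4*x) - 6)) = -24] leading coefficient -4: divide by -4, so div: -((-4*x) - 6) = 6.
Step 3. [-((-4*x) - 6) = 6] LHS negated; negate both sides ⇒ neg: (-4*x) - 6 = -6.
Step 4. [(-4*x) - 6 = -6] add 6: x sits inside (… - 6), so sub: -4*x = 0.
Step 5. [-4*x = 0] -4 out front; divide by -4, so div: x = 0.

Answer: x ∈ {0}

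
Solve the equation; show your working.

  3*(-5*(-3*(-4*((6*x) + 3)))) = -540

Step 1. [3*(-5*(-3*(-4*((6*x) + 3)))) = -540] 3·(inner) — divide through by 3. So div: -5*(-3*(-4*((6*x) + 3))) = -180.
Step 2. [-5*(-3*(-4*((6*x) + 3))) = -180] LHS = -5·(…); ÷-5 both sides. So div: -3*(-4*((6*x) + 3)) = 36.
Step 3. [-3*(-4*((6*x) + 3)) = 36] leading coefficient -3: divide by -3, so div: -4*((6*x) + 3) = -12.
Step 4. [-4*((6*x) + 3) = -12] -4·(inner) — divide through by -4 ⇒ div: (6*x) + 3 = 3.
Step 5. [(6*x) + 3 = 3] peel the +3: subtract 3 from each side ⇒ sub: 6*x = 0.
Step 6. [6*x = 0] divide by the outer 6 ⇒ div: x = 0.

Answer: x ∈ {0}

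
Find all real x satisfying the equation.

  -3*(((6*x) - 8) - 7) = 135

Step 1. [-3*(((6*x) - 8) - 7) = 135] leading coefficient -3: divide by -3. So div: ((6*x) - 8) - 7 = -45.
Step 2. [((6*x) - 8) - 7 = -45] add 7: x sits inside (… - 7). So sub: (6*x) - 8 = -38.
Step 3. [(6*x) - 8 = -38] 8 comes off first (add 8), so sub: 6*x = -30.
Step 4. [6*x = -30] 6·(inner) — divide through by 6, so div: x = -5.

Answer: x ∈ {-5}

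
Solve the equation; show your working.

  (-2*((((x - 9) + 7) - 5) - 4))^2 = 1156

Step 1. [(-2*((((x - 9) + 7) - 5) - 4))^2 = 1156] √ both sides: 1156 ≥ 0 gives two branches. So sqrt: -2*((((x - 9) + 7) - 5) - 4) = 34 or -34.
Step 2. [-2*((((x - 9) + 7) - 5) - 4) = 34 or -34] -2·(inner) — divide through by -2. So div: (((x - 9) + 7) - 5) - 4 = -17 or 17.
Step 3. [(((x - 9) + 7) - 5) - 4 = -17 or 17] -4 is outermost — add 4 both sides. So sub: ((x - 9) + 7) - 5 = -13 or 21.
Step 4. [((x - 9) + 7) - 5 = -13 or 21] -5 is outermost — add 5 both sides, so sub: (x - 9) + 7 = -8 or 26.
Step 5. [(x - 9) + 7 = -8 or 26] peel the +7: subtract 7 from each side ⇒ sub: x - 9 = -15 or 19.
Step 6. [x - 9 = -15 or 19] the outer -9 inverts by adding 9 ⇒ sub: x = -6 or 28.

Answer: x ∈ {-6, 28}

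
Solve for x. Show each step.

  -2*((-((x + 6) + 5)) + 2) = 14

Step 1. [-2*((-((x + 6) + 5)) + 2) = 14] leading coefficient -2: divide by -2 ⇒ div: (-((x + 6) + 5)) + 2 = -7.
Step 2. [(-((x + 6) + 5)) + 2 = -7] the outer +2 inverts by subtracting 2. So sub: -((x + 6) + 5) = -9.
Step 3. [-((x + 6) + 5) = -9] flip signs both sides, so neg: (x + 6) + 5 = 9.
Step 4. [(x + 6) + 5 = 9] peel the +5: subtract 5 from each side ⇒ sub: x + 6 = 4.
Step 5. [x + 6 = 4] subtract 6: x sits inside (… + 6) ⇒ sub: x = -2.

Answer: x ∈ {-2}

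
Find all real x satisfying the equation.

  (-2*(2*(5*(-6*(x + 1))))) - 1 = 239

Step 1. [(-2*(2*(5*(-6*(x + 1))))) - 1 = 239] peel the -1: add 1 from each side. So sub: -2*(2*(5*(-6*(x + 1)))) = 240.
Step 2. [-2*(2*(5*(-6*(x + 1)))) = 240] -2 out front; divide by -2, so div: 2*(5*(-6*(x + 1))) = -120.
Step 3. [2*(5*(-6*(x + 1))) = -120] LHS = 2·(…); ÷2 both sides ⇒ div: 5*(-6*(x + 1)) = -60.
Step 4. [5*(-6*(x + 1)) = -60] leading coefficient 5: divide by 5, so div: -6*(x + 1) = -12.
Step 5. [-6*(x + 1) = -12] -6·(inner) — divide through by -6, so div: x + 1 = 2.
Step 6. [x + 1 = 2] subtract 1: x sits inside (… + 1) ⇒ sub: x = 1.

Answer: x ∈ {1}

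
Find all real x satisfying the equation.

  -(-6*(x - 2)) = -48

Step 1. [-(-6*(x - 2)) = -48] flip signs both sides. So neg: -6*(x - 2) = 48.
Step 2. [-6*(x - 2) = 48] -6·(inner) — divide through by -6, so div: x - 2 = -8.
Step 3. [x - 2 = -8] the outer -2 inverts by adding 2. So sub: x = -6.

Answer: x ∈ {-6}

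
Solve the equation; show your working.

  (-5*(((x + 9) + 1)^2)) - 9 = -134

Step 1. [(-5*(((x + 9) + 1)^2)) - 9 = -134] peel the -9: add 9 from each side. So sub: -5*(((x + 9) + 1)^2) = -125.
Step 2. [-5*(((x + 9) + 1)^2) = -125] divide by the outer -5. So div: ((x + 9) + 1)^2 = 25.
Step 3. [((x + 9) + 1)^2 = 25] LHS squared, RHS 25 ≥ 0: apply √ (±) ⇒ sqrt: (x + 9) + 1 = 5 or -5.
Step 4. [(x + 9) + 1 = 5 or -5] peel the +1: subtract 1 from each side, so sub: x + 9 = 4 or -6.
Step 5. [x + 9 = 4 or -6] 9 comes off first (subtract 9) ⇒ sub: x = -5 or -15.

Answer: x ∈ {-15, -5}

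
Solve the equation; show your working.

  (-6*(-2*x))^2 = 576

Step 1. [(-6*(-2*x))^2 = 576] 576 ≥ 0, LHS is (·)² — take ±√. So sqrt: -6*(-2*x) = 24 or -24.
Step 2. [-6*(-2*x) = 24 or -24] divide by the outer -6 ⇒ div: -2*x = -4 or 4.
Step 3. [-2*x = -4 or 4] divide by the outer -2. So div: x = 2 or -2.

Answer: x ∈ {-2, 2}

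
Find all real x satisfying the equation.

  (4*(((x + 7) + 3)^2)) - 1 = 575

Step 1. [(4*(((x + 7) + 3)^2)) - 1 = 575] the outer -1 inverts by adding 1. So sub: 4*(((x + 7) + 3)^2) = 576.
Step 2. [4*(((x + 7) + 3)^2) = 576] 4·(inner) — divide through by 4, so div: ((x + 7) + 3)^2 = 144.
Step 3. [((x + 7) + 3)^2 = 144] LHS squared, RHS 144 ≥ 0: apply √ (±) ⇒ sqrt: (x + 7) + 3 = 12 or -12.
Step 4. [(x + 7) + 3 = 12 or -12] 3 comes off first (subtract 3) ⇒ sub: x + 7 = 9 or -15.
Step 5. [x + 7 = 9 or -15] 7 comes off first (subtract 7). So sub: x = 2 or -22.

Answer: x ∈ {-22, 2}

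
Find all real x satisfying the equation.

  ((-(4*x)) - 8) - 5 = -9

Step 1. [((-(4*x)) - 8) - 5 = -9] add 5: x sits inside (… - 5) ⇒ sub: (-(4*x)) - 8 = -4.
Step 2. [(-(4*x)) - 8 = -4] 8 comes off first (add 8) ⇒ sub: -(4*x) = 4.
Step 3. [-(4*x) = 4] flip signs both sides ⇒ neg: 4*x = -4.
Step 4. [4*x = -4] LHS = 4·(…); ÷4 both sides ⇒ div: x = -1.

Answer: x ∈ {-1}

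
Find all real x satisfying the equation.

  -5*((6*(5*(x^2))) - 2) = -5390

Step 1. [-5*((6*(5*(x^2))) - 2) = -5390] -5·(inner) — divide through by -5 ⇒ div: (6*(5*(x^2))) - 2 = 1078.
Step 2. [(6*(5*(x^2))) - 2 = 1078] peel the -2: add 2 from each side, so sub: 6*(5*(x^2)) = 1080.
Step 3. [6*(5*(x^2)) = 1080] leading coefficient 6: divide by 6 ⇒ div: 5*(x^2) = 180.
Step 4. [5*(x^2) = 180] LHS = 5·(…); ÷5 both sides, so div: x^2 = 36.
Step 5. [x^2 = 36] 36 ≥ 0, LHS is (·)² — take ±√. So sqrt: x = 6 or -6.

Answer: x ∈ {-6, 6}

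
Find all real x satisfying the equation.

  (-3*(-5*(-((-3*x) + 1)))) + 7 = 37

Step 1. [(-3*(-5*(-((-3*x) + 1)))) + 7 = 37] +7 is outermost — subtract 7 both sides. So sub: -3*(-5*(-((-3*x) + 1))) = 30.
Step 2. [-3*(-5*(-((-3*x) + 1))) = 30] -3 out front; divide by -3 ⇒ div: -5*(-((-3*x) + 1)) = -10.
Step 3. [-5*(-((-3*x) + 1)) = -10] -5·(inner) — divide through by -5, so div: -((-3*x) + 1) = 2.
Step 4. [-((-3*x) + 1) = 2] leading − — multiply by −1 ⇒ neg: (-3*x) + 1 = -2.
Step 5. [(-3*x) + 1 = -2] subtract 1: x sits inside (… + 1), so sub: -3*x = -3.
Step 6. [-3*x = -3] LHS = -3·(…); ÷-3 both sides, so div: x = 1.

Answer: x ∈ {1}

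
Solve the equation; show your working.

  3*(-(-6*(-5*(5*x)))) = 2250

Step 1. [3*(-(-6*(-5*(5*x)))) = 2250] 3 out front; divide by 3. So div: -(-6*(-5*(5*x))) = 750.
Step 2. [-(-6*(-5*(5*x))) = 750] leading − — multiply by −1, so neg: -6*(-5*(5*x)) = -750.
Step 3. [-6*(-5*(5*x)) = -750] -6·(inner) — divide through by -6. So div: -5*(5*x) = 125.
Step 4. [-5*(5*x) = 125] LHS = -5·(…); ÷-5 both sides, so div: 5*x = -25.
Step 5. [5*x = -25] divide by the outer 5, so div: x = -5.

Answer: x ∈ {-5}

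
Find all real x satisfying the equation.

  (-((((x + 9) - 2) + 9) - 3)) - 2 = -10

Step 1. [(-((((x + 9) - 2) + 9) - 3)) - 2 = -10] peel the -2: add 2 from each side, so sub: -((((x + 9) - 2) + 9) - 3) = -8.
Step 2. [-((((x + 9) - 2) + 9) - 3) = -8] LHS negated; negate both sides, so neg: (((x + 9) - 2) + 9) - 3 = 8.
Step 3. [(((x + 9) - 2) + 9) - 3 = 8] the outer -3 inverts by adding 3 ⇒ sub: ((x + 9) - 2) + 9 = 11.
Step 4. [((x + 9) - 2) + 9 = 11] 9 comes off first (subtract 9), so sub: (x + 9) - 2 = 2.
Step 5. [(x + 9) - 2 = 2] the outer -2 inverts by adding 2. So sub: x + 9 = 4.
Step 6. [x + 9 = 4] subtract 9: x sits inside (… + 9) ⇒ sub: x = -5.

Answer: x ∈ {-5}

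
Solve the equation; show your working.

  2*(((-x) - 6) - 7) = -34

Step 1. [2*(((-x) - 6) - 7) = -34] 2 out front; divide by 2. So div: ((-x) - 6) - 7 = -17.
Step 2. [((-x) - 6) - 7 = -17] -7 is outermost — add 7 both sides. So sub: (-x) - 6 = -10.
Step 3. [(-x) - 6 = -10] 6 comes off first (add 6), so sub: -x = -4.
Step 4. [-x = -4] flip signs both sides. So neg: x = 4.

Answer: x ∈ {4}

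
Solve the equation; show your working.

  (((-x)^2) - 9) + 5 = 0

Step 1. [(((-x)^2) - 9) + 5 = 0] 5 comes off first (subtract 5). So sub: ((-x)^2) - 9 = -5.
Step 2. [((-x)^2) - 9 = -5] 9 comes off first (add 9) ⇒ sub: (-x)^2 = 4.
Step 3. [(-x)^2 = 4] √ both sides: 4 ≥ 0 gives two branches ⇒ sqrt: -x = 2 or -2.
Step 4. [-x = 2 or -2] LHS negated; negate both sides, so neg: x = -2 or 2.

Answer: x ∈ {-2, 2}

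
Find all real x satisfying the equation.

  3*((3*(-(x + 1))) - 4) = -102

Step 1. [3*((3*(-(x + 1))) - 4) = -102] LHS = 3·(…); ÷3 both sides, so div: (3*(-(x + 1))) - 4 = -34.
Step 2. [(3*(-(x + 1))) - 4 = -34] add 4: x sits inside (… - 4), so sub: 3*(-(x + 1)) = -30.
Step 3. [3*(-(x + 1)) = -30] LHS = 3·(…); ÷3 both sides ⇒ div: -(x + 1) = -10.
Step 4. [-(x + 1) = -10] leading − — multiply by −1 ⇒ neg: x + 1 = 10.
Step 5. [x + 1 = 10] the outer +1 inverts by subtracting 1 ⇒ sub: x = 9.

Answer: x ∈ {9}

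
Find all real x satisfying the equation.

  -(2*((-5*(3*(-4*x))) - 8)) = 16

Step 1. [-(2*((-5*(3*(-4*x))) - 8)) = 16] flip signs both sides. So neg: 2*((-5*(3*(-4*x))) - 8) = -16.
Step 2. [2*((-5*(3*(-4*x))) - 8) = -16] LHS = 2·(…); ÷2 both sides, so div: (-5*(3*(-4*x))) - 8 = -8.
Step 3. [(-5*(3*(-4*x))) - 8 = -8] add 8: x sits inside (… - 8), so sub: -5*(3*(-4*x)) = 0.
Step 4. [-5*(3*(-4*x)) = 0] leading coefficient -5: divide by -5. So div: 3*(-4*x) = 0.
Step 5. [3*(-4*x) = 0] LHS = 3·(…); ÷3 both sides, so div: -4*x = 0.
Step 6. [-4*x = 0] -4 out front; divide by -4 ⇒ div: x = 0.

Answer: x ∈ {0}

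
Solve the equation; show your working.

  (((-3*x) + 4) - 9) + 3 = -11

Step 1. [(((-3*x) + 4) - 9) + 3 = -11] +3 is outermost — subtract 3 both sides ⇒ sub: ((-3*x) + 4) - 9 = -14.
Step 2. [((-3*x) + 4) - 9 = -14] 9 comes off first (add 9) ⇒ sub: (-3*x) + 4 = -5.
Step 3. [(-3*x) + 4 = -5] peel the +4: subtract 4 from each side, so sub: -3*x = -9.
Step 4. [-3*x = -9] divide by the outer -3 ⇒ div: x = 3.

Answer: x ∈ {3}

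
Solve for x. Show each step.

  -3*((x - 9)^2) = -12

Step 1. [-3*((x - 9)^2) = -12] -3·(inner) — divide through by -3, so div: (x - 9)^2 = 4.
Step 2. [(x - 9)^2 = 4] √ both sides: 4 ≥ 0 gives two branches. So sqrt: x - 9 = 2 or -2.
Step 3. [x - 9 = 2 or -2] add 9: x sits inside (… - 9), so sub: x = 11 or 7.

Answer: x ∈ {7, 11}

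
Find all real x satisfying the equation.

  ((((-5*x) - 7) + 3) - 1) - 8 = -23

Step 1. [((((-5*x) - 7) + 3) - 1) - 8 = -23] the outer -8 inverts by adding 8 ⇒ sub: (((-5*x) - 7) + 3) - 1 = -15.
Step 2. [(((-5*x) - 7) + 3) - 1 = -15] add 1: x sits inside (… - 1) ⇒ sub: ((-5*x) - 7) + 3 = -14.
Step 3. [((-5*x) - 7) + 3 = -14] 3 comes off first (subtract 3). So sub: (-5*x) - 7 = -17.
Step 4. [(-5*x) - 7 = -17] -7 is outermost — add 7 both sides ⇒ sub: -5*x = -10.
Step 5. [-5*x = -10] -5 out front; divide by -5, so div: x = 2.

Answer: x ∈ {2}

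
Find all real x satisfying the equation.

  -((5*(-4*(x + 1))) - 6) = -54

Step 1. [-((5*(-4*(x + 1))) - 6) = -54] LHS negated; negate both sides, so neg: (5*(-4*(x + 1))) - 6 = 54.
Step 2. [(5*(-4*(x + 1))) - 6 = 54] add 6: x sits inside (… - 6), so sub: 5*(-4*(x + 1)) = 60.
Step 3. [5*(-4*(x + 1)) = 60] LHS = 5·(…); ÷5 both sides ⇒ div: -4*(x + 1) = 12.
Step 4. [-4*(x + 1) = 12] leading coefficient -4: divide by -4 ⇒ div: x + 1 = -3.
Step 5. [x + 1 = -3] peel the +1: subtract 1 from each side ⇒ sub: x = -4.

Answer: x ∈ {-4}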